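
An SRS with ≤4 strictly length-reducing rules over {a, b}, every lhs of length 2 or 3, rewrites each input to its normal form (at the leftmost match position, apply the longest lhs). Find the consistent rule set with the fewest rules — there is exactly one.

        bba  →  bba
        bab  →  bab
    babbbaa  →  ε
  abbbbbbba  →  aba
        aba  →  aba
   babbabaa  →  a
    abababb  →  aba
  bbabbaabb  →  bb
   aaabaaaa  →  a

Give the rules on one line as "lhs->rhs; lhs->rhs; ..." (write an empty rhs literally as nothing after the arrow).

  | bba
  | bab
  | babbbaa => baabaa => baa => ε
  | abbbbbbba => aabbbbba => abbbbba => aabbba => abbba => aaba => aba

aa->a; abb->aa; baa->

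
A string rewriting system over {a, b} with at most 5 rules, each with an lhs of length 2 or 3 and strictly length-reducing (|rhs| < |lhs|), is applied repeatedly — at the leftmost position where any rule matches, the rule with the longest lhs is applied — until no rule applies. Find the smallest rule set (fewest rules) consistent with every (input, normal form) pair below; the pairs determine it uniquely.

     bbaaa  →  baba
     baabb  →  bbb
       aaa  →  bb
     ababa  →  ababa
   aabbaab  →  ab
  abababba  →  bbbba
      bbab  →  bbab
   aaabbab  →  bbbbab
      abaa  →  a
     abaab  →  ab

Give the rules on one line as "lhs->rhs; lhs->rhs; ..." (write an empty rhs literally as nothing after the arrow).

  | bbaaa => baba
  | baabb => abbb => bbb
  | aaa => bb
  | ababa

aaa->bb; aab->a; abb->bb; baa->ab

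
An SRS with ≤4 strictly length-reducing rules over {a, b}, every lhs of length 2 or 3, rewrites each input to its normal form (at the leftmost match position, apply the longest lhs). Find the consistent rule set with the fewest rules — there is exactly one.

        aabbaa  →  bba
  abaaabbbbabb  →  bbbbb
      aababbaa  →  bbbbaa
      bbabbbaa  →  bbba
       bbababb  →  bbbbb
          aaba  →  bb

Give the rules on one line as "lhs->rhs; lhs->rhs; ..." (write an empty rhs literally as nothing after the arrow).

  | aabbaa => aabaa => aaaa => bba
  | abaaabbbbabb => aaaabbbbabb => bbabbbbabb => baabbbabb => baabbabb => baababb => baaabb => bbbbb
  | aababbaa => aaabbaa => bbbbaa
  | bbabbbaa => baabbaa => baabaa => baaaa => bbba

aaa->bb; ab->a; bab->aa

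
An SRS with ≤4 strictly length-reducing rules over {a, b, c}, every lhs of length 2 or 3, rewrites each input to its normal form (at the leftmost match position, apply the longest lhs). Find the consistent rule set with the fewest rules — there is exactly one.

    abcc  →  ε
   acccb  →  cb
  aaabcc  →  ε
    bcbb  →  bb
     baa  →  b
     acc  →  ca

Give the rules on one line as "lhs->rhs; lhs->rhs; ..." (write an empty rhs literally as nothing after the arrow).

  | abcc => ac => ε
  | acccb => cacb => cb
  | aaabcc => abcc => ac => ε
  | bcbb => bb

aa->; ac->; acc->ca; bc->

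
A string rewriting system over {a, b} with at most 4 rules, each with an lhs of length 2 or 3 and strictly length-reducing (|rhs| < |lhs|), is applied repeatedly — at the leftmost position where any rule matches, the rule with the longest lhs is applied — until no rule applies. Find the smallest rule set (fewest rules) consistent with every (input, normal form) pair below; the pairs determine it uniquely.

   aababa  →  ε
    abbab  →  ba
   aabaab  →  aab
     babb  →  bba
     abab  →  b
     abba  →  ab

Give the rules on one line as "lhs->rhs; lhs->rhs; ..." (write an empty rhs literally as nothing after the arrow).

aba->; abb->ba; baa->ab

  | aababa => aba => ε
  | abbab => baab => abb => ba
  | aabaab => aab
  | babb => bba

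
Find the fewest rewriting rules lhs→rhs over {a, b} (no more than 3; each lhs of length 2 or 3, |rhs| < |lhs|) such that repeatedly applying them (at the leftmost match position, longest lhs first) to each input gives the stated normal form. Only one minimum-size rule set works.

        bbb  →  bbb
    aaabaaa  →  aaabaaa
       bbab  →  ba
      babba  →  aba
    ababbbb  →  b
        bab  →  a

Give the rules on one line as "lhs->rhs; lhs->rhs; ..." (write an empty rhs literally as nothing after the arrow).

abb->b; bab->a

  | bbb
  | aaabaaa
  | bbab => ba
  | babba => aba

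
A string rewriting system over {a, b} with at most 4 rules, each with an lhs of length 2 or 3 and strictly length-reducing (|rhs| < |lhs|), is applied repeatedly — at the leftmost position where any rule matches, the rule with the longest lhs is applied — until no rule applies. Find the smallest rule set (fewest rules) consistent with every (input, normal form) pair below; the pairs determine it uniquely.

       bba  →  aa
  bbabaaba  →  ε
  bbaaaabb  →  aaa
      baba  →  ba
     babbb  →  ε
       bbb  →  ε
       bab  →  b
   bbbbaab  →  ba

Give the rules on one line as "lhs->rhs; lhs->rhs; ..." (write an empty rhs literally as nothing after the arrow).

ab->; aba->ab; bab->b; bb->a

  | bba => aa
  | bbabaaba => aabaaba => aababa => aabba => aba => ab => ε
  | bbaaaabb => aaaaabb => aaaab => aaa
  | baba => ba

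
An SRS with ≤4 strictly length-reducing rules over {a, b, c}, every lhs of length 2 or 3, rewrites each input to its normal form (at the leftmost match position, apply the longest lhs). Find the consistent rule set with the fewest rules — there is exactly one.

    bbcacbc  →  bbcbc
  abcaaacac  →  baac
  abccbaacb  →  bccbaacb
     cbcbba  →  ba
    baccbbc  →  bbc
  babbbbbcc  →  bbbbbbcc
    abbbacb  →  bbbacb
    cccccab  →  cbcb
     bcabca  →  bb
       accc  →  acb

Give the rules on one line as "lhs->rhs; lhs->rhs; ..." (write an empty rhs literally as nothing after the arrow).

ab->b; ca->; cbb->ab; ccc->cb

  | bbcacbc => bbcbc
  | abcaaacac => bcaaacac => baacac => baac
  | abccbaacb => bccbaacb
  | cbcbba => cbaba => cbba => aba => ba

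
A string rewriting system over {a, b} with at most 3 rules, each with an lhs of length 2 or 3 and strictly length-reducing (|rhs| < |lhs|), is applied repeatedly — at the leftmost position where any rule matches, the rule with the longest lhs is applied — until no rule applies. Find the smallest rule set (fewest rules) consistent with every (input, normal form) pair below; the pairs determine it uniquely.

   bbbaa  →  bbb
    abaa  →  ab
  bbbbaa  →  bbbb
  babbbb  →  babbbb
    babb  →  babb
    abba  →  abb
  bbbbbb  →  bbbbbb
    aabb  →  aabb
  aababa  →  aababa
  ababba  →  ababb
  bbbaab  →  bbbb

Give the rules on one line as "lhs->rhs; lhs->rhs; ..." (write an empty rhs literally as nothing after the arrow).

  | bbbaa => bbba => bbb
  | abaa => ab
  | bbbbaa => bbbba => bbbb
  | babbbb

baa->b; bba->bb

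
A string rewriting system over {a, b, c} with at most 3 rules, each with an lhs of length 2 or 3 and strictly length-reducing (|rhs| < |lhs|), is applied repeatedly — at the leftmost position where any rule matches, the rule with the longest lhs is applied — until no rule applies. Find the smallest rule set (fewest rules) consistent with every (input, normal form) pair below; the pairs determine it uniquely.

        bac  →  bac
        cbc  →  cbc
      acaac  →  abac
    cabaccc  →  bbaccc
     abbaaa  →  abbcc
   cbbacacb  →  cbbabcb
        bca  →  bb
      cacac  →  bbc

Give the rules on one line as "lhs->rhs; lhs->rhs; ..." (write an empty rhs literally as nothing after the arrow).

aaa->cc; ca->b

  | bac
  | cbc
  | acaac => abac
  | cabaccc => bbaccc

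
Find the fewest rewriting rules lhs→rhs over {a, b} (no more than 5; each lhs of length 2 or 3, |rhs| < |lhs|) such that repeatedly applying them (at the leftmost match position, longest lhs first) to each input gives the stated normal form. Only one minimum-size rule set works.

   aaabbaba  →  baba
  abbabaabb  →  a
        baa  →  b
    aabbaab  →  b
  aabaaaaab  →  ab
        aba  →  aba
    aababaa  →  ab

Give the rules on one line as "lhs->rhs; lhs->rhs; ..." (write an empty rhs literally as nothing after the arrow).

aa->; aab->; abb->b; bb->a

  | aaabbaba => abbaba => baba
  | abbabaabb => babaabb => babb => bb => a
  | baa => b
  | aabbaab => baab => b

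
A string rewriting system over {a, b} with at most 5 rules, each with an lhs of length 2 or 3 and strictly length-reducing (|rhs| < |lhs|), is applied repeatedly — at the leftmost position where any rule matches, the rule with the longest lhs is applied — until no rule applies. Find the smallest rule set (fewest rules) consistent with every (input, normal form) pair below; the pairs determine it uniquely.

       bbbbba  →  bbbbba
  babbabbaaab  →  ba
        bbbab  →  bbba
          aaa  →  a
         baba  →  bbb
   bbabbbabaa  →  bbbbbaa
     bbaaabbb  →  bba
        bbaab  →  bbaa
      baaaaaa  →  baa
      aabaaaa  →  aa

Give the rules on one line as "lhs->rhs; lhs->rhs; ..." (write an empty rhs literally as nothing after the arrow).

aaa->a; ab->a; aba->bb; abb->a

  | bbbbba
  | babbabbaaab => baabbaaab => baaaaab => baaab => bab => ba
  | bbbab => bbba
  | aaa => a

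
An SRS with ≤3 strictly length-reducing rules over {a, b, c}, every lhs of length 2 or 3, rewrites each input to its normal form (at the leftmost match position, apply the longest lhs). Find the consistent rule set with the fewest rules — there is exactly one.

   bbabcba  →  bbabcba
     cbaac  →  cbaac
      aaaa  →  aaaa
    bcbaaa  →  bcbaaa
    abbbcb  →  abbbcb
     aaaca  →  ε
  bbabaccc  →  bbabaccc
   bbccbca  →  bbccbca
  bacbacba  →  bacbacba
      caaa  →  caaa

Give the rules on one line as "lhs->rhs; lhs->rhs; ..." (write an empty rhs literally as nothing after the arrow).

  | bbabcba
  | cbaac
  | aaaa
  | bcbaaa

aab->; aca->b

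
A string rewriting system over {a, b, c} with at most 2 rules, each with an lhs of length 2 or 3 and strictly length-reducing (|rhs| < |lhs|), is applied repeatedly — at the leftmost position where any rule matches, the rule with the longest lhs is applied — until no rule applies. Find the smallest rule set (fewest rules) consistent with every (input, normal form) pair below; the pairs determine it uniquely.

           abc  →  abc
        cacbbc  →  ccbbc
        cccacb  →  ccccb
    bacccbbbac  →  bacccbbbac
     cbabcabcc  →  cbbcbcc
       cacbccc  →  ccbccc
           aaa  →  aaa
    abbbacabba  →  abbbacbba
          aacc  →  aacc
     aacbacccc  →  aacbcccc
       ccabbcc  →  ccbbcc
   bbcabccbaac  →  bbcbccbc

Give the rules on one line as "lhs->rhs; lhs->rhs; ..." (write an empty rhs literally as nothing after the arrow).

  | abc
  | cacbbc => ccbbc
  | cccacb => ccccb
  | bacccbbbac

ca->c; cba->cb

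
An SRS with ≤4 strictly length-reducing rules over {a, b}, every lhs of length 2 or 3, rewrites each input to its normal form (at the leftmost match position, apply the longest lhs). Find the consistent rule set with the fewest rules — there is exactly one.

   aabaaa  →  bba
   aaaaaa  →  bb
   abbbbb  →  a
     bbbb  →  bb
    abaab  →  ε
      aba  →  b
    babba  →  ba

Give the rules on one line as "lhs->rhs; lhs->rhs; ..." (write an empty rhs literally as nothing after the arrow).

aa->b; ab->a; bab->; bbb->bb

  | aabaaa => bbaaa => bbba => bba
  | aaaaaa => baaaa => bbaa => bbb => bb
  | abbbbb => abbbb => abbb => abb => ab => a
  | bbbb => bbb => bb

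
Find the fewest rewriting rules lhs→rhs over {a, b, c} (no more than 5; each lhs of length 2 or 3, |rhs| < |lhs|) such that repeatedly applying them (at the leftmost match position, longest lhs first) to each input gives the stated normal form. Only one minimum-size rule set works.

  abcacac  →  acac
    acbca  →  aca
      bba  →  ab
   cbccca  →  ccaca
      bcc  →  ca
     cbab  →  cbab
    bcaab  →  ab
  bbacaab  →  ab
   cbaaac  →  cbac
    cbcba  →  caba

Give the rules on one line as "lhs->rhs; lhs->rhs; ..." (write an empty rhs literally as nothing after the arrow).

  | abcacac => aaacac => aacac => acac
  | acbca => acaa => aca
  | bba => ab
  | cbccca => ccaca

aa->a; bba->ab; bc->a; bcc->ca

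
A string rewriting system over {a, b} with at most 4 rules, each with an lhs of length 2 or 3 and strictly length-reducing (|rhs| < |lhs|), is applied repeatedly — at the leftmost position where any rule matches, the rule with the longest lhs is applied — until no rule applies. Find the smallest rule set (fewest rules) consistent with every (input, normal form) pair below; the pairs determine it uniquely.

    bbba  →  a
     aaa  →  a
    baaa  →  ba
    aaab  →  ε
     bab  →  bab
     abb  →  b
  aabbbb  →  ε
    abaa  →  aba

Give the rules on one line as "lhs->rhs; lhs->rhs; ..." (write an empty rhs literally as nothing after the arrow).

aa->a; aab->; abb->b; bbb->

  | bbba => a
  | aaa => aa => a
  | baaa => baa => ba
  | aaab => aab => ε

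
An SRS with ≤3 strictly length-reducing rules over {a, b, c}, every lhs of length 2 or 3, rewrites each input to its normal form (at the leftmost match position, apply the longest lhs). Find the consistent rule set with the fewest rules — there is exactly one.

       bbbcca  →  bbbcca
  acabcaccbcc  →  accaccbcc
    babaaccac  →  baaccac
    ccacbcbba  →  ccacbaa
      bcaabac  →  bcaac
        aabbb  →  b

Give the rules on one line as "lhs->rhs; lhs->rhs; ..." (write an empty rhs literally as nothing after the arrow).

  | bbbcca
  | acabcaccbcc => accaccbcc
  | babaaccac => baaccac
  | ccacbcbba => ccacbaa

ab->; cbb->a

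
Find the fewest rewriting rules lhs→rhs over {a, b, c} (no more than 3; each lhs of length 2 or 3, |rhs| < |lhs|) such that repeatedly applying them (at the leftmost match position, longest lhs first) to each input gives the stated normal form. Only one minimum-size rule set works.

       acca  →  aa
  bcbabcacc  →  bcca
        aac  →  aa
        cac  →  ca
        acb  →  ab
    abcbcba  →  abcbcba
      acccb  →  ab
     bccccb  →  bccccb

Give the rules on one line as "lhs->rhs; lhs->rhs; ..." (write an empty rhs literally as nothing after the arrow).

  | acca => aca => aa
  | bcbabcacc => bccacc => bccac => bcca
  | aac => aa
  | cac => ca

ac->a; bab->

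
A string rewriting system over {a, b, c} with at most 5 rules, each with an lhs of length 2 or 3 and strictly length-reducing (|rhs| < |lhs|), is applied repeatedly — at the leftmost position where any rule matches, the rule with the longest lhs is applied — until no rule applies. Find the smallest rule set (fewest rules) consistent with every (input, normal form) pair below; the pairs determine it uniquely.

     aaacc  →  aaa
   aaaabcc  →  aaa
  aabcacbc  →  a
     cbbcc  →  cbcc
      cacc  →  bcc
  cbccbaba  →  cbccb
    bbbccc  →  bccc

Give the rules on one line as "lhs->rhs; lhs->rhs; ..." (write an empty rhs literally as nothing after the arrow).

  | aaacc => aaac => aaa
  | aaaabcc => aaaccc => aaacc => aaac => aaa
  | aabcacbc => accacbc => acacbc => aacbc => aabc => acc => ac => a
  | cbbcc => cbcc

ab->c; ac->a; bb->b; ca->b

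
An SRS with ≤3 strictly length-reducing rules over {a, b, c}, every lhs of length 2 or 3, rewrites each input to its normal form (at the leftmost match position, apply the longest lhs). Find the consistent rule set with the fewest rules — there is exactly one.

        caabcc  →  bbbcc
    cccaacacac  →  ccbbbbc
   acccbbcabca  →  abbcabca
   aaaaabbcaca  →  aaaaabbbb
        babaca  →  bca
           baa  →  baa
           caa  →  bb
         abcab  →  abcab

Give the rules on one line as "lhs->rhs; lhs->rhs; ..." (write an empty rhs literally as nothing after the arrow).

  | caabcc => bbbcc
  | cccaacacac => ccbbcacac => ccbbcaac => ccbbbbc
  | acccbbcabca => accbbcabca => acbbcabca => abbcabca
  | aaaaabbcaca => aaaaabbcaa => aaaaabbbb

aba->; ac->a; caa->bb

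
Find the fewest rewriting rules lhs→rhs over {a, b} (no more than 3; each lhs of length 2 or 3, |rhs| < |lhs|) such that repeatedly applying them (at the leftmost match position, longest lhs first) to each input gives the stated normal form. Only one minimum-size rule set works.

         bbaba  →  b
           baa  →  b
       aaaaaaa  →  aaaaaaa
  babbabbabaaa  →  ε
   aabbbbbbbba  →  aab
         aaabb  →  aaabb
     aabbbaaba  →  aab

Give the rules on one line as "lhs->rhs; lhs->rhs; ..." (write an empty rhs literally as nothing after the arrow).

  | bbaba => bba => b
  | baa => b
  | aaaaaaa
  | babbabbabaaa => bbabbabaaa => bbbabaaa => babaaa => baaa => ba => ε

ba->; baa->b; bbb->b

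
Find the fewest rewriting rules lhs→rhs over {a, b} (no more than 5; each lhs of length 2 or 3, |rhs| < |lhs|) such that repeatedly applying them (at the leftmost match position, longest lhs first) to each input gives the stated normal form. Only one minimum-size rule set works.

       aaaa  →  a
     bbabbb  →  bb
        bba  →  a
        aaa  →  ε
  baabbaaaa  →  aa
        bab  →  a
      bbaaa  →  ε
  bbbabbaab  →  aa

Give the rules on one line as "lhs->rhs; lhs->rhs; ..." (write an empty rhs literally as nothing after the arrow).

  | aaaa => a
  | bbabbb => babbb => abbb => bb
  | bba => ba => a
  | aaa => ε

aaa->; ab->a; abb->b; ba->a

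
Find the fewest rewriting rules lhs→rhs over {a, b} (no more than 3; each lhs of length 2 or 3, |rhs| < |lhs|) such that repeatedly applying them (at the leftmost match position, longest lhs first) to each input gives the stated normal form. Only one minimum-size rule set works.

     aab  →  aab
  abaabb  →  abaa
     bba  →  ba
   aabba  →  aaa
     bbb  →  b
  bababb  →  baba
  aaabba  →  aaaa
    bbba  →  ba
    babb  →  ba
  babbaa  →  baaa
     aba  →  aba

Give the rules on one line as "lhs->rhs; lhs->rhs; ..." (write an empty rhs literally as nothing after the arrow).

abb->a; bb->b

  | aab
  | abaabb => abaa
  | bba => ba
  | aabba => aaa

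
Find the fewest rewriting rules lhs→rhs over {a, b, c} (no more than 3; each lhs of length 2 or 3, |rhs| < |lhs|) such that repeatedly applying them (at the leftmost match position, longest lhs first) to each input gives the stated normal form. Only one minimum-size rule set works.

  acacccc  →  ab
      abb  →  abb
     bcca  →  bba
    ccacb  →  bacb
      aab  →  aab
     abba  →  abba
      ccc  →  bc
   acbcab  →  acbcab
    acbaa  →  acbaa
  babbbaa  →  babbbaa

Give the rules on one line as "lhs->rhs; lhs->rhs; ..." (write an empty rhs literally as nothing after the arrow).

abc->; cc->b

  | acacccc => acabcc => acc => ab
  | abb
  | bcca => bba
  | ccacb => bacb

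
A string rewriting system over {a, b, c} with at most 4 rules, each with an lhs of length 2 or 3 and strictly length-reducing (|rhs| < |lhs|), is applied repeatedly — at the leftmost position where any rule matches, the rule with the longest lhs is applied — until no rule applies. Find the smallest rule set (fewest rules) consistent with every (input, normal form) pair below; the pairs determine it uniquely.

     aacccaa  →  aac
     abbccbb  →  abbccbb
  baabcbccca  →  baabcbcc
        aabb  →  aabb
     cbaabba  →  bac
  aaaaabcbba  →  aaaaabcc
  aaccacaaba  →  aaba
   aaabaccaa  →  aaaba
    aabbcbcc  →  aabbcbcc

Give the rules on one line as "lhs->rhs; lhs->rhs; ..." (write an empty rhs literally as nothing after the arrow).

bba->c; ca->; cba->b

  | aacccaa => aacca => aac
  | abbccbb
  | baabcbccca => baabcbcc
  | aabb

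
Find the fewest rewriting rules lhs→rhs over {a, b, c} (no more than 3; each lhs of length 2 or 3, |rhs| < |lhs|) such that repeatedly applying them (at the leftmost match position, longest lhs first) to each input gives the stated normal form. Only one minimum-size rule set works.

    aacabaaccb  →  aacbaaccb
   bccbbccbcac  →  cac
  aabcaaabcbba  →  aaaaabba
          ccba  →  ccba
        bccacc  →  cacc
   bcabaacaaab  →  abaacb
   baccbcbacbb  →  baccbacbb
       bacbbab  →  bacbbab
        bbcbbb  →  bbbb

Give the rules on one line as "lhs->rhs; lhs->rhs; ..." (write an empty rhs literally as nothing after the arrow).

  | aacabaaccb => aacbaaccb
  | bccbbccbcac => cbbccbcac => cbcbcac => cbcac => cac
  | aabcaaabcbba => aaaaabcbba => aaaaabba
  | ccba

aca->ac; bc->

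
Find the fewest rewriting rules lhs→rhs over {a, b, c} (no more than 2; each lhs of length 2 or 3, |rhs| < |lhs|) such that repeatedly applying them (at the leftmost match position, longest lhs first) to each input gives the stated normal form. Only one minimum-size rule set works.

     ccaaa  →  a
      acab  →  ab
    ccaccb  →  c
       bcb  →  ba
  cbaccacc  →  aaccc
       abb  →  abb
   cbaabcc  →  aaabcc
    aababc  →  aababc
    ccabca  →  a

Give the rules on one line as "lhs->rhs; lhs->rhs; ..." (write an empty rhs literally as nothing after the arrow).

  | ccaaa => caa => a
  | acab => ab
  | ccaccb => cccb => cca => c
  | bcb => ba

ca->; cb->a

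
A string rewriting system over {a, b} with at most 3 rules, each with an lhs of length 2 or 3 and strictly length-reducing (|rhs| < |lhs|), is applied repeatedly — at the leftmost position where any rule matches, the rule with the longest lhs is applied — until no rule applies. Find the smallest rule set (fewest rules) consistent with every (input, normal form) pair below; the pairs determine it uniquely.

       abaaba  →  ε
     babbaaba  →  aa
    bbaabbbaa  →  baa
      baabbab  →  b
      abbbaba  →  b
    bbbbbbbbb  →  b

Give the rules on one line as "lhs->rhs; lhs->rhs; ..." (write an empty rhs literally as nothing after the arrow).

  | abaaba => aba => ε
  | babbaaba => baaaaba => baaba => bba => aa
  | bbaabbbaa => aaabbbaa => abbbaa => aabaa => baa
  | baabbab => bbbab => abab => b

aab->b; aba->; bb->a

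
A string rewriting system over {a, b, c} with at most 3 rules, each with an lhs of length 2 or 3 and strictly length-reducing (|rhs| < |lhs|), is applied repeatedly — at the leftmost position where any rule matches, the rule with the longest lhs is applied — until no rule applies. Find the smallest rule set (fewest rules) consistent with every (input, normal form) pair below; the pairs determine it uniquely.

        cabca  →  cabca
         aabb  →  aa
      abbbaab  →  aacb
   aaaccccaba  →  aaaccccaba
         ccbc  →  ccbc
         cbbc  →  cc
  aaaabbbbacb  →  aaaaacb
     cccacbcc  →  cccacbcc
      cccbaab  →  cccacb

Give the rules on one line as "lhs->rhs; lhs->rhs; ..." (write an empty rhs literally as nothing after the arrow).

baa->ac; bb->

  | cabca
  | aabb => aa
  | abbbaab => abaab => aacb
  | aaaccccaba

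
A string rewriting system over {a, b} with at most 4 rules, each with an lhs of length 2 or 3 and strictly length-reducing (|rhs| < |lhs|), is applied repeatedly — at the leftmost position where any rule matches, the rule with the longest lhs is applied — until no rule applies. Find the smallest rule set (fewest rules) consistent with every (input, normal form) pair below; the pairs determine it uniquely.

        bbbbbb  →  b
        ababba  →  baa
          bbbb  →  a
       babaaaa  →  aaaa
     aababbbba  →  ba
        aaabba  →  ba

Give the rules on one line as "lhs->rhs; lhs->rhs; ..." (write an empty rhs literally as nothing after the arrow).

  | bbbbbb => abbbb => aabb => b
  | ababba => babba => baa
  | bbbb => abb => a
  | babaaaa => bbaaaa => aaaa

aab->; aba->ba; bb->; bbb->ab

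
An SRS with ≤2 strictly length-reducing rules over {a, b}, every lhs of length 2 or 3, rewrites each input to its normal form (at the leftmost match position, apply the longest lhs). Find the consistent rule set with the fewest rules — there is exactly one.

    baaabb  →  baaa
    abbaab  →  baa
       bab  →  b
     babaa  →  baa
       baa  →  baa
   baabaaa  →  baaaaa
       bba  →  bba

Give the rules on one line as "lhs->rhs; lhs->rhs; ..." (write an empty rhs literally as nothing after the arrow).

  | baaabb => baaab => baaa
  | abbaab => baab => baa
  | bab => b
  | babaa => baa

aab->aa; ab->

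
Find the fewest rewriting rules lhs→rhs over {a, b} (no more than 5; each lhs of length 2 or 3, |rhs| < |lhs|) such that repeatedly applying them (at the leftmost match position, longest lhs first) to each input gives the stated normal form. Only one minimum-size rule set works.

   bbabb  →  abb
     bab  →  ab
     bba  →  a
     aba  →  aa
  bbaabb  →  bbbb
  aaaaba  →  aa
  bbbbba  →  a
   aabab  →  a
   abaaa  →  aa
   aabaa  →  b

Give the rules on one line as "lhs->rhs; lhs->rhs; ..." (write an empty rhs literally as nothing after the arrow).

aaa->b; aab->a; ba->a; baa->b

  | bbabb => babb => abb
  | bab => ab
  | bba => ba => a
  | aba => aa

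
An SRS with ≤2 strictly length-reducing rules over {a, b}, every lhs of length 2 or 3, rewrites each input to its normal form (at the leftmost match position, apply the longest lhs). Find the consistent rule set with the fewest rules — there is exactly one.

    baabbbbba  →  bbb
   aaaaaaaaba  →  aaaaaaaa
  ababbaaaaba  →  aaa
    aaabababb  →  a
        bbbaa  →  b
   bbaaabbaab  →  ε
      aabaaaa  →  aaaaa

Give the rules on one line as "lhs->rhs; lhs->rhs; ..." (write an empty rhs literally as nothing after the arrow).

ab->; ba->

  | baabbbbba => abbbbba => bbbba => bbb
  | aaaaaaaaba => aaaaaaaa
  | ababbaaaaba => abbaaaaba => baaaaba => aaaba => aaa
  | aaabababb => aaababb => aaabb => aab => a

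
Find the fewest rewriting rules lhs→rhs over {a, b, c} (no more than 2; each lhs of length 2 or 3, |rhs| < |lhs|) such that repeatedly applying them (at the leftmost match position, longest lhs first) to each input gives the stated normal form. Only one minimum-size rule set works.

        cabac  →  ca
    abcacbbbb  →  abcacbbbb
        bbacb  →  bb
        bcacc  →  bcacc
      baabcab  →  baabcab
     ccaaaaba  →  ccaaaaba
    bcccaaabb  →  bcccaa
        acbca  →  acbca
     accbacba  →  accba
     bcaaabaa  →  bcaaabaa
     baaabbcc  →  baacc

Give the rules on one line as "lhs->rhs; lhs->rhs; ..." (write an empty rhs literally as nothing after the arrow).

abb->; bac->

  | cabac => ca
  | abcacbbbb
  | bbacb => bb
  | bcacc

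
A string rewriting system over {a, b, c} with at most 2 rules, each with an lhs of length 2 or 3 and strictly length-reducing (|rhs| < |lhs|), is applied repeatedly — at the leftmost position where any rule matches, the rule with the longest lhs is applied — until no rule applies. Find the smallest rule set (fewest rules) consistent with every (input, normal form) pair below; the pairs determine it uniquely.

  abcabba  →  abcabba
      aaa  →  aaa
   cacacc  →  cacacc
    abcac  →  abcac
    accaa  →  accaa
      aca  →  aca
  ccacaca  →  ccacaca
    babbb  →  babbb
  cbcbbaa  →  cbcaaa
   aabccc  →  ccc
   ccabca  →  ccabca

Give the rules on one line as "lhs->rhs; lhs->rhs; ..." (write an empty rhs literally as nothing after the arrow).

aab->; cbb->ca

  | abcabba
  | aaa
  | cacacc
  | abcac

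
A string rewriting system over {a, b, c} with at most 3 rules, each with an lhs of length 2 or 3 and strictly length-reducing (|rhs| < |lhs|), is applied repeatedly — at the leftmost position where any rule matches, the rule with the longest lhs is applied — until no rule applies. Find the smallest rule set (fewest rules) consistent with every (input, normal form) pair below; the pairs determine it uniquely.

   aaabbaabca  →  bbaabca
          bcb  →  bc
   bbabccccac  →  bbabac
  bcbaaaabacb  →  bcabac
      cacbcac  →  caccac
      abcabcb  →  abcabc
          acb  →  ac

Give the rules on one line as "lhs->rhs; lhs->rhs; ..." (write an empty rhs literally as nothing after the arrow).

  | aaabbaabca => bbaabca
  | bcb => bc
  | bbabccccac => bbabccac => bbabac
  | bcbaaaabacb => bcaaaabacb => bcabacb => bcabac

aaa->; bcc->b; cb->c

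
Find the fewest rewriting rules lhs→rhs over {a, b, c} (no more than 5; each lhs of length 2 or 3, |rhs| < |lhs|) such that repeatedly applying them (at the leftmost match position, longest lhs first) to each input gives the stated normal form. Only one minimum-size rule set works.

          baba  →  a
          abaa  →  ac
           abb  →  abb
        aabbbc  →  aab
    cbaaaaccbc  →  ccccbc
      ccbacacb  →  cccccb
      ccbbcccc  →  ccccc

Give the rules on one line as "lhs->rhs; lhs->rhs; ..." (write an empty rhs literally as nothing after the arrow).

ba->c; bab->; bbc->; ca->c

  | baba => a
  | abaa => aca => ac
  | abb
  | aabbbc => aab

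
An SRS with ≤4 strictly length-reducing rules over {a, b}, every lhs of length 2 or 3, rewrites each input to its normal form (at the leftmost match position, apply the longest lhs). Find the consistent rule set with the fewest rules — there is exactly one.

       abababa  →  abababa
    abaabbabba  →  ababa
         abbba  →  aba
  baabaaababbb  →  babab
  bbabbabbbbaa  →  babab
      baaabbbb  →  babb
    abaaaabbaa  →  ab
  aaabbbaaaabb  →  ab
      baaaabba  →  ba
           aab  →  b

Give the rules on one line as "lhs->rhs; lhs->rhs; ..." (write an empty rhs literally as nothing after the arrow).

aa->; bba->ba; bbb->b

  | abababa
  | abaabbabba => abbbabba => ababba => ababa
  | abbba => aba
  | baabaaababbb => bbaaababbb => baaababbb => bababbb => babab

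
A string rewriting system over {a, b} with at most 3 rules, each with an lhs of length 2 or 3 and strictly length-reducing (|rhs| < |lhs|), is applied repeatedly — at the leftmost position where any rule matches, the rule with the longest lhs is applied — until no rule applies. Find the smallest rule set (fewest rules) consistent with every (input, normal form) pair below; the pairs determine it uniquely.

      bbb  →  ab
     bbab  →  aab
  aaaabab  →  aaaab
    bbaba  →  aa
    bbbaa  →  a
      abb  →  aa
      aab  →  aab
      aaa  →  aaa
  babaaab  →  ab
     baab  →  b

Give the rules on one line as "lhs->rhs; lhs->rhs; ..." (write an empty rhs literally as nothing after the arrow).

  | bbb => ab
  | bbab => aab
  | aaaabab => aaaab
  | bbaba => aaba => aa

ba->; baa->; bb->a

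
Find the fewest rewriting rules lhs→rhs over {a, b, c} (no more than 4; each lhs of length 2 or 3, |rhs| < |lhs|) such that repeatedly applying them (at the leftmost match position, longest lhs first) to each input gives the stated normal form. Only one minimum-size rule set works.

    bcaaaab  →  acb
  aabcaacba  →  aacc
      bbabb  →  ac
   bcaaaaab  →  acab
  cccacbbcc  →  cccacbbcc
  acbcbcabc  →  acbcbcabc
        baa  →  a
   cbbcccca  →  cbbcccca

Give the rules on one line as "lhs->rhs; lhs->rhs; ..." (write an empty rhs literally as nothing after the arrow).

  | bcaaaab => bacaab => caab => acb
  | aabcaacba => aabaccba => aaccba => aacc
  | bbabb => bbb => ac
  | bcaaaaab => bacaaab => caaab => acab

ba->; bbb->ac; caa->ac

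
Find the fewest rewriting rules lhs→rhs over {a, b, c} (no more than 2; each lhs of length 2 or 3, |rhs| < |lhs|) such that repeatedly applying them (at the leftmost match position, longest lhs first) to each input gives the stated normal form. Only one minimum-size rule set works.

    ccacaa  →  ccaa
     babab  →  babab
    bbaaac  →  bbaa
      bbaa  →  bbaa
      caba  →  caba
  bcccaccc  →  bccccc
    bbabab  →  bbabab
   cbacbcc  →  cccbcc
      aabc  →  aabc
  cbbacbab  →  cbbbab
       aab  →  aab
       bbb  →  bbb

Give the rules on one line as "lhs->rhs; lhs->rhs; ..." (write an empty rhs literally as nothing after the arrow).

ac->; cba->cc

  | ccacaa => ccaa
  | babab
  | bbaaac => bbaa
  | bbaa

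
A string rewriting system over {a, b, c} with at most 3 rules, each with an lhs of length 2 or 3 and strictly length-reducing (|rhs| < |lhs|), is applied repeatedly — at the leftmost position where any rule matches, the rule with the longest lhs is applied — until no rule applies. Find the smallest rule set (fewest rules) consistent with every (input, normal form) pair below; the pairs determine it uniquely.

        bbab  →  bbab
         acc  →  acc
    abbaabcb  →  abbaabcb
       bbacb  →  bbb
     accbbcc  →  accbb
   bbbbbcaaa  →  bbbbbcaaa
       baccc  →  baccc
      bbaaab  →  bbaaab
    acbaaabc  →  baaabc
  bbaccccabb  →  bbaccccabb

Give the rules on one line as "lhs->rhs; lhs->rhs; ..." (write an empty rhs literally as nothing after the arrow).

acb->b; bcc->b

  | bbab
  | acc
  | abbaabcb
  | bbacb => bbb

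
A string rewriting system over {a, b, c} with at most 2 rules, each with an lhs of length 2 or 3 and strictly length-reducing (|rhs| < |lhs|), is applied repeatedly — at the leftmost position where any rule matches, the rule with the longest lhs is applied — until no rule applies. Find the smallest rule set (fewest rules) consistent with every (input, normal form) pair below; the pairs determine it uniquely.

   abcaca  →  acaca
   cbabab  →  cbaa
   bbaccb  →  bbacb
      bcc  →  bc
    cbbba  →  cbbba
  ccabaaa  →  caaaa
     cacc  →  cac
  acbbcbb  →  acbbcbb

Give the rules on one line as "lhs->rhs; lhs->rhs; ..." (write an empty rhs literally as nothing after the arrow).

  | abcaca => acaca
  | cbabab => cbaab => cbaa
  | bbaccb => bbacb
  | bcc => bc

ab->a; cc->c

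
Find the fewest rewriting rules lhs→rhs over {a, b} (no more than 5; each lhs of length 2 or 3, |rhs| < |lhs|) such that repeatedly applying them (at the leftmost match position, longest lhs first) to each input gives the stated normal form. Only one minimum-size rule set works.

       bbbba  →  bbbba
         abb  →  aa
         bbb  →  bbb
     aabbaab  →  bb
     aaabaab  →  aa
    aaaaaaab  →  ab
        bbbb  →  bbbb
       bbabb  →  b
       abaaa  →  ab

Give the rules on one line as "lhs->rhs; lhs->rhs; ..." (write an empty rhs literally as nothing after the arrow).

aab->b; aba->ab; abb->aa; baa->

  | bbbba
  | abb => aa
  | bbb
  | aabbaab => bbaab => bb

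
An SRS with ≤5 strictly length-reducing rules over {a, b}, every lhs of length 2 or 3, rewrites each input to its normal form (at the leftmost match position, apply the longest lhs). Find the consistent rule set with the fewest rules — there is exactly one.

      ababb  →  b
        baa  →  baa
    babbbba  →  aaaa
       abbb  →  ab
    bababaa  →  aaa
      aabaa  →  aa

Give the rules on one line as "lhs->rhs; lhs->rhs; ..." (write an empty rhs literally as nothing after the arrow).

  | ababb => bb => b
  | baa
  | babbbba => aabbba => aabba => aaaa
  | abbb => abb => ab

aba->; bab->aa; bb->b; bba->aa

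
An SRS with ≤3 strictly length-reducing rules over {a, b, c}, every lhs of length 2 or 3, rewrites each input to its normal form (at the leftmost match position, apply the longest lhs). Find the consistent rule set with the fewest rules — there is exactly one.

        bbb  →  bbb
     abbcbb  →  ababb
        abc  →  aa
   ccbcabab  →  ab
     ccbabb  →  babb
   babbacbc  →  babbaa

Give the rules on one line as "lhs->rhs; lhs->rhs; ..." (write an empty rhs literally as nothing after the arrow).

aab->; bc->a; cb->b

  | bbb
  | abbcbb => ababb
  | abc => aa
  | ccbcabab => cbcabab => bcabab => aabab => ab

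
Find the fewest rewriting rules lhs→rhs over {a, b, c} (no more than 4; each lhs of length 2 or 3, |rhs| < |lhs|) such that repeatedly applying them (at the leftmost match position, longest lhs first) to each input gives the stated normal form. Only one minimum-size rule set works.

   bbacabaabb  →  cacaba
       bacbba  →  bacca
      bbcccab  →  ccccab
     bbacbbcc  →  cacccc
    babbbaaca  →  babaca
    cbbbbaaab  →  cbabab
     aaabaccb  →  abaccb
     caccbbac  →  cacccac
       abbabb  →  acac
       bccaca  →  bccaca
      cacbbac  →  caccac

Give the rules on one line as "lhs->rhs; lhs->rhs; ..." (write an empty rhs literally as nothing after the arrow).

aa->; bb->c; bbb->ba

  | bbacabaabb => cacabaabb => cacabbb => cacaba
  | bacbba => bacca
  | bbcccab => ccccab
  | bbacbbcc => cacbbcc => cacccc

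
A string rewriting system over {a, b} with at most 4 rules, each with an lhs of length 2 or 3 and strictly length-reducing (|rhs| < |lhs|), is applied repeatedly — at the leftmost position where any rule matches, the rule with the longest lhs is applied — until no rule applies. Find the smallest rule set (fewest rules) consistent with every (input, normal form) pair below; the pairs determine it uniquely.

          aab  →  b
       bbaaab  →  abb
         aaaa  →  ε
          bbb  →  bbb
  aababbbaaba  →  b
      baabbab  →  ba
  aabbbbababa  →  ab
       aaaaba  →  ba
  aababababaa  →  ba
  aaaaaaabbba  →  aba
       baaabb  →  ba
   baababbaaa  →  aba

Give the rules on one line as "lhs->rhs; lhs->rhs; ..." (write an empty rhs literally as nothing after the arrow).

aa->; bab->ba; bba->ab

  | aab => b
  | bbaaab => abaab => abb
  | aaaa => aa => ε
  | bbb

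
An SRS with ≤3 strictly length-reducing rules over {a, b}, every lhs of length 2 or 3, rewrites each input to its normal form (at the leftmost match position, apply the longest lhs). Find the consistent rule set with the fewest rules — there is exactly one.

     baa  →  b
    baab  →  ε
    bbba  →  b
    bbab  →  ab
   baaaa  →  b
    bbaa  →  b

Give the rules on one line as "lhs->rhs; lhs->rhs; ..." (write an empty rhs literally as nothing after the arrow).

  | baa => ba => b
  | baab => bab => bb => ε
  | bbba => ba => b
  | bbab => ab

aa->b; ba->b; bb->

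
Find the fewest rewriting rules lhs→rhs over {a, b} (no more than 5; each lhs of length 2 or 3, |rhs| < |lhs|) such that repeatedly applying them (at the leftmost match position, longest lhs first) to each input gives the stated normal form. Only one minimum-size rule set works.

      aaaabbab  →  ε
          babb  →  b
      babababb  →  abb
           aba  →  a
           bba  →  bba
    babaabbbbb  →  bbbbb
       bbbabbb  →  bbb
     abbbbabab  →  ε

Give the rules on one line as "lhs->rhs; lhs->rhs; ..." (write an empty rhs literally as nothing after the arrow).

aa->; aba->a; baa->; bab->aa

  | aaaabbab => aabbab => bbab => baa => ε
  | babb => aab => b
  | babababb => aaababb => ababb => abb
  | aba => a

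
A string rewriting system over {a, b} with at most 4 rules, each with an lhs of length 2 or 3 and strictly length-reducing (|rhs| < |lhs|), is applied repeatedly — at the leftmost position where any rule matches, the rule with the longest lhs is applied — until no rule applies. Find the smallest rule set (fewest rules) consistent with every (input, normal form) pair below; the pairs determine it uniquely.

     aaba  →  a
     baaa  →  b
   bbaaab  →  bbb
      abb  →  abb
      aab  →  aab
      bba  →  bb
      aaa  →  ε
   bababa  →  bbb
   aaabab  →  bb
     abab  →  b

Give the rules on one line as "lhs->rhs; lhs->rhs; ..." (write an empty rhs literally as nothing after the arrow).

  | aaba => a
  | baaa => baa => ba => b
  | bbaaab => bbaab => bbab => bbb
  | abb

aaa->; aba->; ba->b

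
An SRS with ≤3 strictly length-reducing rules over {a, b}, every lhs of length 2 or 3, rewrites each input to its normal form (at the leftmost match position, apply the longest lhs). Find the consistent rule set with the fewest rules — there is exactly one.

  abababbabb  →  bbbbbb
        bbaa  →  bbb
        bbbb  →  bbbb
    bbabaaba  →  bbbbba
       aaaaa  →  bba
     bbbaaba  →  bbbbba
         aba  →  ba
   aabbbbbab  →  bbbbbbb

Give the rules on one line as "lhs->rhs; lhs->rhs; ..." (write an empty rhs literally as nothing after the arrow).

aa->b; ab->b

  | abababbabb => bababbabb => bbabbabb => bbbbabb => bbbbbb
  | bbaa => bbb
  | bbbb
  | bbabaaba => bbbaaba => bbbbba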